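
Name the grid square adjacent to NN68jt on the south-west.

Longitude subsquare j = 9; −1 → 8 = i.
Latitude subsquare t = 19; −1 → 18 = s.

NN68is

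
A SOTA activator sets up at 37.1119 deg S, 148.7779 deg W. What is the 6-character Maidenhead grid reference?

BF52ov

Shift to the Maidenhead origin (180°W, 90°S): lon 31.2221, lat 52.8881.
Field: lon ⌊31.2221/20⌋ = 1 → B; lat ⌊52.8881/10⌋ = 5 → F.
Square: lon ⌊11.2221/2⌋ = 5; lat ⌊2.8881/1⌋ = 2.
Subsquare: lon ⌊1.2221/0.0833333⌋ = 14 → o; lat ⌊0.8881/0.0416667⌋ = 21 → v.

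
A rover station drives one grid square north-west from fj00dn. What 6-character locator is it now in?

FJ00co

Longitude subsquare d = 3; −1 → 2 = c.
Latitude subsquare n = 13; +1 → 14 = o.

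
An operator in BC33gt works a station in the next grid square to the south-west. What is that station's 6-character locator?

BC33fs

Longitude subsquare g = 6; −1 → 5 = f.
Latitude subsquare t = 19; −1 → 18 = s.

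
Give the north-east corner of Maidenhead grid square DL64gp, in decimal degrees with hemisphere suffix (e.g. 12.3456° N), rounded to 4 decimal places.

24.6667° N, 107.4167° W

Field D=3, L=11: +3·20° lon, +11·10° lat → SW at lon -120°, lat 20°.
Square 6, 4: +6·2° lon, +4·1° lat → SW at lon -108°, lat 24°.
Subsquare g=6, p=15: +6·0.0833333° lon, +15·0.0416667° lat → SW at lon -107.5°, lat 24.625°.
Cell spans 0.0833333° lon × 0.0416667° lat. NE corner is SW corner plus one full cell.
latitude 24.6667° N, longitude 107.4167° W.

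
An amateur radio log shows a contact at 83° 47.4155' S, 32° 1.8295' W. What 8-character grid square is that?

HA36xf60

Offset from 180°W / 90°S: lon 147.96951°, lat 6.20974°.
Field (20°×10°, letters A–R): lon ⌊147.96951/20⌋ = 7 → H; lat ⌊6.20974/10⌋ = 0 → A.
Square (2°×1°, digits 0–9): lon ⌊7.96951/2⌋ = 3; lat ⌊6.20974/1⌋ = 6.
Subsquare (5′×2.5′, letters a–x): lon ⌊1.96951/0.0833333⌋ = 23 → x; lat ⌊0.20974/0.0416667⌋ = 5 → f.
Extended square (30″×15″, digits 0–9): lon ⌊0.05284/0.00833333⌋ = 6; lat ⌊0.00141/0.00416667⌋ = 0.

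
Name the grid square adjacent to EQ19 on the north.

ER10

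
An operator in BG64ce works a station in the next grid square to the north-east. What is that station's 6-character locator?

Longitude subsquare c = 2; +1 → 3 = d.
Latitude subsquare e = 4; +1 → 5 = f.

BG64df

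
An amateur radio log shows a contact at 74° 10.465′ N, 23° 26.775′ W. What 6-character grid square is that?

Add 180° to longitude and 90° to latitude: 156.5538, 164.1744.
Field: lon ⌊156.5538/20⌋ = 7 → H; lat ⌊164.1744/10⌋ = 16 → Q.
Square: lon ⌊16.5538/2⌋ = 8; lat ⌊4.1744/1⌋ = 4.
Subsquare: lon ⌊0.5538/0.0833333⌋ = 6 → g; lat ⌊0.1744/0.0416667⌋ = 4 → e.

HQ84ge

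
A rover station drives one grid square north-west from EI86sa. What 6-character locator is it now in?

Longitude subsquare s = 18; −1 → 17 = r.
Latitude subsquare a = 0; +1 → 1 = b.

EI86rb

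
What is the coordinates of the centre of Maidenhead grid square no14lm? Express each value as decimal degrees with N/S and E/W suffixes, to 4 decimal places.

Field N=13, O=14: +13·20° lon, +14·10° lat → SW at lon 80°, lat 50°.
Square 1, 4: +1·2° lon, +4·1° lat → SW at lon 82°, lat 54°.
Subsquare l=11, m=12: +11·0.0833333° lon, +12·0.0416667° lat → SW at lon 82.9167°, lat 54.5°.
Cell spans 0.0833333° lon × 0.0416667° lat. Centre is SW corner plus half of each.
latitude 54.5208° N, longitude 82.9583° E.

54.5208° N, 82.9583° E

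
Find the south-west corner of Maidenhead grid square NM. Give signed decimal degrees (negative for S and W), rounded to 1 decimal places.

30.0, 80.0

Field N=13, M=12: +13·20° lon, +12·10° lat → SW at lon 80°, lat 30°.
latitude 30.0, longitude 80.0.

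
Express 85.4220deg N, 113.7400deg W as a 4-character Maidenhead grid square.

DR35

Offset from 180°W / 90°S: lon 66.26°, lat 175.42°.
Field: 66.26/20 → 3 → D, 175.42/10 → 17 → R; chars DR.
Square: 6.26/2 → 3, 5.42/1 → 5; chars 35.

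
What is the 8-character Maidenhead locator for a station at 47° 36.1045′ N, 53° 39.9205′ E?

LN67to94

Add 180° to longitude and 90° to latitude: 233.66534, 137.60174.
Field (20°×10°, letters A–R): 233.66534/20 → 11 → L, 137.60174/10 → 13 → N; chars LN.
Square (2°×1°, digits 0–9): 13.66534/2 → 6, 7.60174/1 → 7; chars 67.
Subsquare (5′×2.5′, letters a–x): 1.66534/0.0833333 → 19 → t, 0.60174/0.0416667 → 14 → o; chars to.
Extended square (30″×15″, digits 0–9): 0.08201/0.00833333 → 9, 0.01841/0.00416667 → 4; chars 94.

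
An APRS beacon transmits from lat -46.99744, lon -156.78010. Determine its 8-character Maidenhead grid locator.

BE13oa60

Offset from 180°W / 90°S: lon 23.21990°, lat 43.00256°.
Field: lon ⌊23.21990/20⌋ = 1 → B; lat ⌊43.00256/10⌋ = 4 → E.
Square: lon ⌊3.21990/2⌋ = 1; lat ⌊3.00256/1⌋ = 3.
Subsquare: lon ⌊1.21990/0.0833333⌋ = 14 → o; lat ⌊0.00256/0.0416667⌋ = 0 → a.
Extended square: lon ⌊0.05323/0.00833333⌋ = 6; lat ⌊0.00256/0.00416667⌋ = 0.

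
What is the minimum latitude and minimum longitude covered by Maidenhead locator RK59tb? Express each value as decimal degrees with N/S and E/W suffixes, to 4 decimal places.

Field R=17, K=10: +17·20° lon, +10·10° lat → SW at lon 160°, lat 10°.
Square 5, 9: +5·2° lon, +9·1° lat → SW at lon 170°, lat 19°.
Subsquare t=19, b=1: +19·0.0833333° lon, +1·0.0416667° lat → SW at lon 171.583°, lat 19.0417°.
latitude 19.0417° N, longitude 171.5833° E.

19.0417° N, 171.5833° E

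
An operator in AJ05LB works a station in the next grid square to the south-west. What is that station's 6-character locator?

AJ05ka

Longitude subsquare l = 11; −1 → 10 = k.
Latitude subsquare b = 1; −1 → 0 = a.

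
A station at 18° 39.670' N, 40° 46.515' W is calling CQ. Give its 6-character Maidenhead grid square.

Shift to the Maidenhead origin (180°W, 90°S): lon 139.2248, lat 108.6612.
Field (20°×10°, letters A–R): lon ⌊139.2248/20⌋ = 6 → G; lat ⌊108.6612/10⌋ = 10 → K.
Square (2°×1°, digits 0–9): lon ⌊19.2248/2⌋ = 9; lat ⌊8.6612/1⌋ = 8.
Subsquare (5′×2.5′, letters a–x): lon ⌊1.2248/0.0833333⌋ = 14 → o; lat ⌊0.6612/0.0416667⌋ = 15 → p.

GK98op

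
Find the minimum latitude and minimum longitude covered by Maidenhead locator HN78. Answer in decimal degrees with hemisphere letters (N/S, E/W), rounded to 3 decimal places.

Field H=7, N=13: +7·20° lon, +13·10° lat → SW at lon -40°, lat 40°.
Square 7, 8: +7·2° lon, +8·1° lat → SW at lon -26°, lat 48°.
latitude 48.000° N, longitude 26.000° W.

48.000° N, 26.000° W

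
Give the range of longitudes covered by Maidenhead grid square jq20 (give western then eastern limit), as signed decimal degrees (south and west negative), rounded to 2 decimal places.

Field J=9, Q=16: +9·20° lon, +16·10° lat → SW at lon 0°, lat 70°.
Square 2, 0: +2·2° lon, +0·1° lat → SW at lon 4°, lat 70°.
Cell spans 2° lon × 1° lat.
west 4.00, east 6.00.

4.00, 6.00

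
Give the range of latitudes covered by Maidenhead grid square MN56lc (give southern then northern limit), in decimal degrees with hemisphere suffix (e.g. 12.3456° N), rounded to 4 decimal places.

46.0833° N, 46.1250° N

Field M=12, N=13: +12·20° lon, +13·10° lat → SW at lon 60°, lat 40°.
Square 5, 6: +5·2° lon, +6·1° lat → SW at lon 70°, lat 46°.
Subsquare l=11, c=2: +11·0.0833333° lon, +2·0.0416667° lat → SW at lon 70.9167°, lat 46.0833°.
Cell spans 0.0833333° lon × 0.0416667° lat.
south 46.0833° N, north 46.1250° N.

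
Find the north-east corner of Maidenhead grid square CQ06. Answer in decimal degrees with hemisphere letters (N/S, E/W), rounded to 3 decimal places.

Field C=2, Q=16: +2·20° lon, +16·10° lat → SW at lon -140°, lat 70°.
Square 0, 6: +0·2° lon, +6·1° lat → SW at lon -140°, lat 76°.
Cell spans 2° lon × 1° lat. NE corner is SW corner plus one full cell.
latitude 77.000° N, longitude 138.000° W.

77.000° N, 138.000° W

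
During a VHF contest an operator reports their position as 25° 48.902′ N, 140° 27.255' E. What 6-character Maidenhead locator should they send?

QL05ft

Shift to the Maidenhead origin (180°W, 90°S): lon 320.4543, lat 115.8150.
Field (20°×10°, letters A–R): lon ⌊320.4543/20⌋ = 16 → Q; lat ⌊115.8150/10⌋ = 11 → L.
Square (2°×1°, digits 0–9): lon ⌊0.4543/2⌋ = 0; lat ⌊5.8150/1⌋ = 5.
Subsquare (5′×2.5′, letters a–x): lon ⌊0.4543/0.0833333⌋ = 5 → f; lat ⌊0.8150/0.0416667⌋ = 19 → t.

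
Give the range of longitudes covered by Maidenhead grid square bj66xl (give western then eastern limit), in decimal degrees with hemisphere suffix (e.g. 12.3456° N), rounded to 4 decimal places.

Field B=1, J=9: +1·20° lon, +9·10° lat → SW at lon -160°, lat 0°.
Square 6, 6: +6·2° lon, +6·1° lat → SW at lon -148°, lat 6°.
Subsquare x=23, l=11: +23·0.0833333° lon, +11·0.0416667° lat → SW at lon -146.083°, lat 6.45833°.
Cell spans 0.0833333° lon × 0.0416667° lat.
west 146.0833° W, east 146.0000° W.

146.0833° W, 146.0000° W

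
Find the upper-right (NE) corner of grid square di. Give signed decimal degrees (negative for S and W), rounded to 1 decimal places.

Field D=3, I=8: +3·20° lon, +8·10° lat → SW at lon -120°, lat -10°.
Cell spans 20° lon × 10° lat. NE corner is SW corner plus one full cell.
latitude 0.0, longitude -100.0.

0.0, -100.0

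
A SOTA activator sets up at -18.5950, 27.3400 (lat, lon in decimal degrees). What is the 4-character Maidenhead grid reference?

KH31

Offset from 180°W / 90°S: lon 207.34°, lat 71.41°.
Field (20°×10°, letters A–R): lon ⌊207.34/20⌋ = 10 → K; lat ⌊71.41/10⌋ = 7 → H.
Square (2°×1°, digits 0–9): lon ⌊7.34/2⌋ = 3; lat ⌊1.41/1⌋ = 1.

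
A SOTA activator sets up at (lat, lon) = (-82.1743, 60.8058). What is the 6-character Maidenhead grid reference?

MA07jt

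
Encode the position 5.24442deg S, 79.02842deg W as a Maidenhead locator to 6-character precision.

Offset from 180°W / 90°S: lon 100.9716°, lat 84.7556°.
Field (20°×10°, letters A–R): lon ⌊100.9716/20⌋ = 5 → F; lat ⌊84.7556/10⌋ = 8 → I.
Square (2°×1°, digits 0–9): lon ⌊0.9716/2⌋ = 0; lat ⌊4.7556/1⌋ = 4.
Subsquare (5′×2.5′, letters a–x): lon ⌊0.9716/0.0833333⌋ = 11 → l; lat ⌊0.7556/0.0416667⌋ = 18 → s.

FI04ls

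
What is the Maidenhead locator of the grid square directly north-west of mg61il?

MG61hm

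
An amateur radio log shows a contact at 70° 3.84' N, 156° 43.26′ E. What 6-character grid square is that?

Shift to the Maidenhead origin (180°W, 90°S): lon 336.7210, lat 160.0640.
Field: lon ⌊336.7210/20⌋ = 16 → Q; lat ⌊160.0640/10⌋ = 16 → Q.
Square: lon ⌊16.7210/2⌋ = 8; lat ⌊0.0640/1⌋ = 0.
Subsquare: lon ⌊0.7210/0.0833333⌋ = 8 → i; lat ⌊0.0640/0.0416667⌋ = 1 → b.

QQ80ib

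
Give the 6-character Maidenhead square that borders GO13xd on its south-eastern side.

Longitude subsquare x = 23; +1 → 24, wraps to 0 = a, carry into square.
Longitude square 1; +1 → 2.
Latitude subsquare d = 3; −1 → 2 = c.

GO23ac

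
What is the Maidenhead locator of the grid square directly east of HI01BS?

HI01cs

Longitude subsquare b = 1; +1 → 2 = c.
The latitude characters are unchanged.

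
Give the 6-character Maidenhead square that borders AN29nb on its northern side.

Latitude subsquare b = 1; +1 → 2 = c.
The longitude characters are unchanged.

AN29nc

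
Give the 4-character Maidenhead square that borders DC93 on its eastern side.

Longitude square 9; +1 → 10, wraps to 0, carry into field.
Longitude field D = 3; +1 → 4 = E.
The latitude characters are unchanged.

EC03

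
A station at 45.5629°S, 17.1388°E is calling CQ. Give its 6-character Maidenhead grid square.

Offset from 180°W / 90°S: lon 197.1388°, lat 44.4371°.
Field: lon ⌊197.1388/20⌋ = 9 → J; lat ⌊44.4371/10⌋ = 4 → E.
Square: lon ⌊17.1388/2⌋ = 8; lat ⌊4.4371/1⌋ = 4.
Subsquare: lon ⌊1.1388/0.0833333⌋ = 13 → n; lat ⌊0.4371/0.0416667⌋ = 10 → k.

JE84nk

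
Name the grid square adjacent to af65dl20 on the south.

AF65dk29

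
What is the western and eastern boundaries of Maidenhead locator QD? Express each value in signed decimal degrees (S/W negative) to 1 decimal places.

Field Q=16, D=3: +16·20° lon, +3·10° lat → SW at lon 140°, lat -60°.
Cell spans 20° lon × 10° lat.
west 140.0, east 160.0.

140.0, 160.0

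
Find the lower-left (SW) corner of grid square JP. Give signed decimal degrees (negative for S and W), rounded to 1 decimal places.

60.0, 0.0

Field J=9, P=15: +9·20° lon, +15·10° lat → SW at lon 0°, lat 60°.
latitude 60.0, longitude 0.0.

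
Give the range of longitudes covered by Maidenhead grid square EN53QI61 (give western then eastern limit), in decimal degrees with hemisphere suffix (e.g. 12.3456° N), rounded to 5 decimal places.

Field E=4, N=13: +4·20° lon, +13·10° lat → SW at lon -100°, lat 40°.
Square 5, 3: +5·2° lon, +3·1° lat → SW at lon -90°, lat 43°.
Subsquare q=16, i=8: +16·0.0833333° lon, +8·0.0416667° lat → SW at lon -88.6667°, lat 43.3333°.
Extended square 6, 1: +6·0.00833333° lon, +1·0.00416667° lat → SW at lon -88.6167°, lat 43.3375°.
Cell spans 0.00833333° lon × 0.00416667° lat.
west 88.61667° W, east 88.60833° W.

88.61667° W, 88.60833° W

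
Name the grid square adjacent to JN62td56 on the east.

Longitude extended square 5; +1 → 6.
The latitude characters are unchanged.

JN62td66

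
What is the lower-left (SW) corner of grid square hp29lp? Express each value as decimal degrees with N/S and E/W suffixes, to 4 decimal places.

Field H=7, P=15: +7·20° lon, +15·10° lat → SW at lon -40°, lat 60°.
Square 2, 9: +2·2° lon, +9·1° lat → SW at lon -36°, lat 69°.
Subsquare l=11, p=15: +11·0.0833333° lon, +15·0.0416667° lat → SW at lon -35.0833°, lat 69.625°.
latitude 69.6250° N, longitude 35.0833° W.

69.6250° N, 35.0833° W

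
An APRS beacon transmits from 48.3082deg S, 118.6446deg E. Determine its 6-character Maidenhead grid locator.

Add 180° to longitude and 90° to latitude: 298.6446, 41.6918.
Field (20°×10°, letters A–R): 298.6446/20 → 14 → O, 41.6918/10 → 4 → E; chars OE.
Square (2°×1°, digits 0–9): 18.6446/2 → 9, 1.6918/1 → 1; chars 91.
Subsquare (5′×2.5′, letters a–x): 0.6446/0.0833333 → 7 → h, 0.6918/0.0416667 → 16 → q; chars hq.

OE91hq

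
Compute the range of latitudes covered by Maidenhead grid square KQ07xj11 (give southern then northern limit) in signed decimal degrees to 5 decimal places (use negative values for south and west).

Field K=10, Q=16: +10·20° lon, +16·10° lat → SW at lon 20°, lat 70°.
Square 0, 7: +0·2° lon, +7·1° lat → SW at lon 20°, lat 77°.
Subsquare x=23, j=9: +23·0.0833333° lon, +9·0.0416667° lat → SW at lon 21.9167°, lat 77.375°.
Extended square 1, 1: +1·0.00833333° lon, +1·0.00416667° lat → SW at lon 21.925°, lat 77.3792°.
Cell spans 0.00833333° lon × 0.00416667° lat.
south 77.37917, north 77.38333.

77.37917, 77.38333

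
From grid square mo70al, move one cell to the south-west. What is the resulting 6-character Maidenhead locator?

MO60xk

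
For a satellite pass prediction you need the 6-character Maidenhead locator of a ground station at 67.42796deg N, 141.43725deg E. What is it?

QP07rk

Add 180° to longitude and 90° to latitude: 321.4373, 157.4280.
Field: 321.4373/20 → 16 → Q, 157.4280/10 → 15 → P; chars QP.
Square: 1.4373/2 → 0, 7.4280/1 → 7; chars 07.
Subsquare: 1.4373/0.0833333 → 17 → r, 0.4280/0.0416667 → 10 → k; chars rk.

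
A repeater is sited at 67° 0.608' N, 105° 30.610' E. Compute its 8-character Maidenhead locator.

Offset from 180°W / 90°S: lon 285.51017°, lat 157.01013°.
Field: 285.51017/20 → 14 → O, 157.01013/10 → 15 → P; chars OP.
Square: 5.51017/2 → 2, 7.01013/1 → 7; chars 27.
Subsquare: 1.51017/0.0833333 → 18 → s, 0.01013/0.0416667 → 0 → a; chars sa.
Extended square: 0.01017/0.00833333 → 1, 0.01013/0.00416667 → 2; chars 12.

OP27sa12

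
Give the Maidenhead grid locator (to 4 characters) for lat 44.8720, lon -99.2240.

EN04

Add 180° to longitude and 90° to latitude: 80.78, 134.87.
Field: lon ⌊80.78/20⌋ = 4 → E; lat ⌊134.87/10⌋ = 13 → N.
Square: lon ⌊0.78/2⌋ = 0; lat ⌊4.87/1⌋ = 4.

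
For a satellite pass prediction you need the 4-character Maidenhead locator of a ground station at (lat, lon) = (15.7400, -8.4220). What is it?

IK55

Shift to the Maidenhead origin (180°W, 90°S): lon 171.58, lat 105.74.
Field: 171.58/20 → 8 → I, 105.74/10 → 10 → K; chars IK.
Square: 11.58/2 → 5, 5.74/1 → 5; chars 55.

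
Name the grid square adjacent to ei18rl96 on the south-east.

EI18sl05

Longitude extended square 9; +1 → 10, wraps to 0, carry into subsquare.
Longitude subsquare r = 17; +1 → 18 = s.
Latitude extended square 6; −1 → 5.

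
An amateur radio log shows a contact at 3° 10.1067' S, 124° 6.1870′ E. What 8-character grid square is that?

Add 180° to longitude and 90° to latitude: 304.10312, 86.83155.
Field: 304.10312/20 → 15 → P, 86.83155/10 → 8 → I; chars PI.
Square: 4.10312/2 → 2, 6.83155/1 → 6; chars 26.
Subsquare: 0.10312/0.0833333 → 1 → b, 0.83155/0.0416667 → 19 → t; chars bt.
Extended square: 0.01978/0.00833333 → 2, 0.03989/0.00416667 → 9; chars 29.

PI26bt29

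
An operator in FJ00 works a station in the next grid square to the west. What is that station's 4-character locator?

EJ90

Longitude square 0; −1 → -1, wraps to 9, carry into field.
Longitude field F = 5; −1 → 4 = E.
The latitude characters are unchanged.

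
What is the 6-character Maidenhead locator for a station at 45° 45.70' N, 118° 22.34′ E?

ON95es

Shift to the Maidenhead origin (180°W, 90°S): lon 298.3723, lat 135.7617.
Field: 298.3723/20 → 14 → O, 135.7617/10 → 13 → N; chars ON.
Square: 18.3723/2 → 9, 5.7617/1 → 5; chars 95.
Subsquare: 0.3723/0.0833333 → 4 → e, 0.7617/0.0416667 → 18 → s; chars es.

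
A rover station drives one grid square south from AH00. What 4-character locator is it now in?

Latitude square 0; −1 → -1, wraps to 9, carry into field.
Latitude field H = 7; −1 → 6 = G.
The longitude characters are unchanged.

AG09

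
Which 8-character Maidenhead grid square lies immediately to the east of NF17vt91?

NF17wt01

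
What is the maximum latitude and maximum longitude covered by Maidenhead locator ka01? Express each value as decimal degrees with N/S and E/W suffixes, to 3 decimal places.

88.000° S, 22.000° E

Field K=10, A=0: +10·20° lon, +0·10° lat → SW at lon 20°, lat -90°.
Square 0, 1: +0·2° lon, +1·1° lat → SW at lon 20°, lat -89°.
Cell spans 2° lon × 1° lat. NE corner is SW corner plus one full cell.
latitude 88.000° S, longitude 22.000° E.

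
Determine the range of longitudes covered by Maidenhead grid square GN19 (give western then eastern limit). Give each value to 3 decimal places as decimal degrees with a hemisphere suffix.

58.000° W, 56.000° W

Field G=6, N=13: +6·20° lon, +13·10° lat → SW at lon -60°, lat 40°.
Square 1, 9: +1·2° lon, +9·1° lat → SW at lon -58°, lat 49°.
Cell spans 2° lon × 1° lat.
west 58.000° W, east 56.000° W.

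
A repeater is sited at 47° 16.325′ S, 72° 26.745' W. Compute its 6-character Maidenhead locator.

FE32sr

Shift to the Maidenhead origin (180°W, 90°S): lon 107.5542, lat 42.7279.
Field (20°×10°, letters A–R): lon ⌊107.5542/20⌋ = 5 → F; lat ⌊42.7279/10⌋ = 4 → E.
Square (2°×1°, digits 0–9): lon ⌊7.5542/2⌋ = 3; lat ⌊2.7279/1⌋ = 2.
Subsquare (5′×2.5′, letters a–x): lon ⌊1.5542/0.0833333⌋ = 18 → s; lat ⌊0.7279/0.0416667⌋ = 17 → r.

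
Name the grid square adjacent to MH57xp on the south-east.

MH67ao

Longitude subsquare x = 23; +1 → 24, wraps to 0 = a, carry into square.
Longitude square 5; +1 → 6.
Latitude subsquare p = 15; −1 → 14 = o.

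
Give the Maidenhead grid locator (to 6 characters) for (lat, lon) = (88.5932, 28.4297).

KR48fo

Offset from 180°W / 90°S: lon 208.4297°, lat 178.5932°.
Field (20°×10°, letters A–R): 208.4297/20 → 10 → K, 178.5932/10 → 17 → R; chars KR.
Square (2°×1°, digits 0–9): 8.4297/2 → 4, 8.5932/1 → 8; chars 48.
Subsquare (5′×2.5′, letters a–x): 0.4297/0.0833333 → 5 → f, 0.5932/0.0416667 → 14 → o; chars fo.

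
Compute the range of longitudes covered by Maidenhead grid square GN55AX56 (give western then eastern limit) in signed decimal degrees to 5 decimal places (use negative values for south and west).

Field G=6, N=13: +6·20° lon, +13·10° lat → SW at lon -60°, lat 40°.
Square 5, 5: +5·2° lon, +5·1° lat → SW at lon -50°, lat 45°.
Subsquare a=0, x=23: +0·0.0833333° lon, +23·0.0416667° lat → SW at lon -50°, lat 45.9583°.
Extended square 5, 6: +5·0.00833333° lon, +6·0.00416667° lat → SW at lon -49.9583°, lat 45.9833°.
Cell spans 0.00833333° lon × 0.00416667° lat.
west -49.95833, east -49.95000.

-49.95833, -49.95000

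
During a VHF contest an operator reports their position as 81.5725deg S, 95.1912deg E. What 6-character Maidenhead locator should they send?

Shift to the Maidenhead origin (180°W, 90°S): lon 275.1912, lat 8.4275.
Field: 275.1912/20 → 13 → N, 8.4275/10 → 0 → A; chars NA.
Square: 15.1912/2 → 7, 8.4275/1 → 8; chars 78.
Subsquare: 1.1912/0.0833333 → 14 → o, 0.4275/0.0416667 → 10 → k; chars ok.

NA78ok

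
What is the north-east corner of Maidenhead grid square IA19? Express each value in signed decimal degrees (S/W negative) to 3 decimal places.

Field I=8, A=0: +8·20° lon, +0·10° lat → SW at lon -20°, lat -90°.
Square 1, 9: +1·2° lon, +9·1° lat → SW at lon -18°, lat -81°.
Cell spans 2° lon × 1° lat. NE corner is SW corner plus one full cell.
latitude -80.000, longitude -16.000.

-80.000, -16.000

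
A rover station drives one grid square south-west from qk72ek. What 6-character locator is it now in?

QK72dj

Longitude subsquare e = 4; −1 → 3 = d.
Latitude subsquare k = 10; −1 → 9 = j.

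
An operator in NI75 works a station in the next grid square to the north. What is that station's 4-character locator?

NI76

Latitude square 5; +1 → 6.
The longitude characters are unchanged.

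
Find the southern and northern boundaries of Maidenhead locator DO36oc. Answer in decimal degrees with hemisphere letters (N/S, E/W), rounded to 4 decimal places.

56.0833° N, 56.1250° N

Field D=3, O=14: +3·20° lon, +14·10° lat → SW at lon -120°, lat 50°.
Square 3, 6: +3·2° lon, +6·1° lat → SW at lon -114°, lat 56°.
Subsquare o=14, c=2: +14·0.0833333° lon, +2·0.0416667° lat → SW at lon -112.833°, lat 56.0833°.
Cell spans 0.0833333° lon × 0.0416667° lat.
south 56.0833° N, north 56.1250° N.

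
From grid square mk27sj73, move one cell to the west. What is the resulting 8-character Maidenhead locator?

Longitude extended square 7; −1 → 6.
The latitude characters are unchanged.

MK27sj63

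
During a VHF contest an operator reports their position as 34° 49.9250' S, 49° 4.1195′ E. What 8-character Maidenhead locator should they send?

Offset from 180°W / 90°S: lon 229.06866°, lat 55.16792°.
Field: lon ⌊229.06866/20⌋ = 11 → L; lat ⌊55.16792/10⌋ = 5 → F.
Square: lon ⌊9.06866/2⌋ = 4; lat ⌊5.16792/1⌋ = 5.
Subsquare: lon ⌊1.06866/0.0833333⌋ = 12 → m; lat ⌊0.16792/0.0416667⌋ = 4 → e.
Extended square: lon ⌊0.06866/0.00833333⌋ = 8; lat ⌊0.00125/0.00416667⌋ = 0.

LF45me80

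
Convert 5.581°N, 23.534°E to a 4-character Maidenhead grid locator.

KJ15

Shift to the Maidenhead origin (180°W, 90°S): lon 203.53, lat 95.58.
Field: lon ⌊203.53/20⌋ = 10 → K; lat ⌊95.58/10⌋ = 9 → J.
Square: lon ⌊3.53/2⌋ = 1; lat ⌊5.58/1⌋ = 5.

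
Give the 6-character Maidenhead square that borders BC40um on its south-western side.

Longitude subsquare u = 20; −1 → 19 = t.
Latitude subsquare m = 12; −1 → 11 = l.

BC40tl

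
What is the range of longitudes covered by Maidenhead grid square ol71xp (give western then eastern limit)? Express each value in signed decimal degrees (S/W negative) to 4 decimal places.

115.9167, 116.0000

Field O=14, L=11: +14·20° lon, +11·10° lat → SW at lon 100°, lat 20°.
Square 7, 1: +7·2° lon, +1·1° lat → SW at lon 114°, lat 21°.
Subsquare x=23, p=15: +23·0.0833333° lon, +15·0.0416667° lat → SW at lon 115.917°, lat 21.625°.
Cell spans 0.0833333° lon × 0.0416667° lat.
west 115.9167, east 116.0000.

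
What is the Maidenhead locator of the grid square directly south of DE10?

DD19

Latitude square 0; −1 → -1, wraps to 9, carry into field.
Latitude field E = 4; −1 → 3 = D.
The longitude characters are unchanged.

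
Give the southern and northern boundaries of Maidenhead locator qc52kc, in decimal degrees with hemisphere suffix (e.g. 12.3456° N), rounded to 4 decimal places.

67.9167° S, 67.8750° S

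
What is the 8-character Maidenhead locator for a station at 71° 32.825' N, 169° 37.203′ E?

Add 180° to longitude and 90° to latitude: 349.62005, 161.54708.
Field: lon ⌊349.62005/20⌋ = 17 → R; lat ⌊161.54708/10⌋ = 16 → Q.
Square: lon ⌊9.62005/2⌋ = 4; lat ⌊1.54708/1⌋ = 1.
Subsquare: lon ⌊1.62005/0.0833333⌋ = 19 → t; lat ⌊0.54708/0.0416667⌋ = 13 → n.
Extended square: lon ⌊0.03672/0.00833333⌋ = 4; lat ⌊0.00542/0.00416667⌋ = 1.

RQ41tn41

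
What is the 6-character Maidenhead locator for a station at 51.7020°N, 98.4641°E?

NO91fq

Shift to the Maidenhead origin (180°W, 90°S): lon 278.4641, lat 141.7020.
Field (20°×10°, letters A–R): lon ⌊278.4641/20⌋ = 13 → N; lat ⌊141.7020/10⌋ = 14 → O.
Square (2°×1°, digits 0–9): lon ⌊18.4641/2⌋ = 9; lat ⌊1.7020/1⌋ = 1.
Subsquare (5′×2.5′, letters a–x): lon ⌊0.4641/0.0833333⌋ = 5 → f; lat ⌊0.7020/0.0416667⌋ = 16 → q.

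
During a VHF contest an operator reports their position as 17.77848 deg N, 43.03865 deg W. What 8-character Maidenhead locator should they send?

GK87ls56

Shift to the Maidenhead origin (180°W, 90°S): lon 136.96135, lat 107.77848.
Field: lon ⌊136.96135/20⌋ = 6 → G; lat ⌊107.77848/10⌋ = 10 → K.
Square: lon ⌊16.96135/2⌋ = 8; lat ⌊7.77848/1⌋ = 7.
Subsquare: lon ⌊0.96135/0.0833333⌋ = 11 → l; lat ⌊0.77848/0.0416667⌋ = 18 → s.
Extended square: lon ⌊0.04468/0.00833333⌋ = 5; lat ⌊0.02848/0.00416667⌋ = 6.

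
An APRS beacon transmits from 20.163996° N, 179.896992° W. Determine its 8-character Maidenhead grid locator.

AL00bd29

Shift to the Maidenhead origin (180°W, 90°S): lon 0.10301, lat 110.16400.
Field (20°×10°, letters A–R): 0.10301/20 → 0 → A, 110.16400/10 → 11 → L; chars AL.
Square (2°×1°, digits 0–9): 0.10301/2 → 0, 0.16400/1 → 0; chars 00.
Subsquare (5′×2.5′, letters a–x): 0.10301/0.0833333 → 1 → b, 0.16400/0.0416667 → 3 → d; chars bd.
Extended square (30″×15″, digits 0–9): 0.01967/0.00833333 → 2, 0.03900/0.00416667 → 9; chars 29.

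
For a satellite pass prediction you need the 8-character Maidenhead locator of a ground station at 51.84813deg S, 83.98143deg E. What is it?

Shift to the Maidenhead origin (180°W, 90°S): lon 263.98143, lat 38.15187.
Field: lon ⌊263.98143/20⌋ = 13 → N; lat ⌊38.15187/10⌋ = 3 → D.
Square: lon ⌊3.98143/2⌋ = 1; lat ⌊8.15187/1⌋ = 8.
Subsquare: lon ⌊1.98143/0.0833333⌋ = 23 → x; lat ⌊0.15187/0.0416667⌋ = 3 → d.
Extended square: lon ⌊0.06476/0.00833333⌋ = 7; lat ⌊0.02687/0.00416667⌋ = 6.

ND18xd76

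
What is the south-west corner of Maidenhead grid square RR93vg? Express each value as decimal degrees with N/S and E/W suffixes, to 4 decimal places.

Field R=17, R=17: +17·20° lon, +17·10° lat → SW at lon 160°, lat 80°.
Square 9, 3: +9·2° lon, +3·1° lat → SW at lon 178°, lat 83°.
Subsquare v=21, g=6: +21·0.0833333° lon, +6·0.0416667° lat → SW at lon 179.75°, lat 83.25°.
latitude 83.2500° N, longitude 179.7500° E.

83.2500° N, 179.7500° E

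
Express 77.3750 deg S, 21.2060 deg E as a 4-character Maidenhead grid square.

KB02

Shift to the Maidenhead origin (180°W, 90°S): lon 201.21, lat 12.62.
Field: lon ⌊201.21/20⌋ = 10 → K; lat ⌊12.62/10⌋ = 1 → B.
Square: lon ⌊1.21/2⌋ = 0; lat ⌊2.62/1⌋ = 2.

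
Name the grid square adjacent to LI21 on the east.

Longitude square 2; +1 → 3.
The latitude characters are unchanged.

LI31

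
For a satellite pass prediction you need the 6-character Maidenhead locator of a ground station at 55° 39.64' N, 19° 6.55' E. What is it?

Shift to the Maidenhead origin (180°W, 90°S): lon 199.1092, lat 145.6607.
Field: 199.1092/20 → 9 → J, 145.6607/10 → 14 → O; chars JO.
Square: 19.1092/2 → 9, 5.6607/1 → 5; chars 95.
Subsquare: 1.1092/0.0833333 → 13 → n, 0.6607/0.0416667 → 15 → p; chars np.

JO95np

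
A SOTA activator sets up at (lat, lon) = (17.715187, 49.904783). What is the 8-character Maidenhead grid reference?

Add 180° to longitude and 90° to latitude: 229.90478, 107.71519.
Field: 229.90478/20 → 11 → L, 107.71519/10 → 10 → K; chars LK.
Square: 9.90478/2 → 4, 7.71519/1 → 7; chars 47.
Subsquare: 1.90478/0.0833333 → 22 → w, 0.71519/0.0416667 → 17 → r; chars wr.
Extended square: 0.07145/0.00833333 → 8, 0.00685/0.00416667 → 1; chars 81.

LK47wr81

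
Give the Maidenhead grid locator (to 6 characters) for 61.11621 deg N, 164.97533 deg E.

RP21lc

Add 180° to longitude and 90° to latitude: 344.9753, 151.1162.
Field (20°×10°, letters A–R): 344.9753/20 → 17 → R, 151.1162/10 → 15 → P; chars RP.
Square (2°×1°, digits 0–9): 4.9753/2 → 2, 1.1162/1 → 1; chars 21.
Subsquare (5′×2.5′, letters a–x): 0.9753/0.0833333 → 11 → l, 0.1162/0.0416667 → 2 → c; chars lc.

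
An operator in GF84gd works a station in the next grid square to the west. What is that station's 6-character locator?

GF84fd

Longitude subsquare g = 6; −1 → 5 = f.
The latitude characters are unchanged.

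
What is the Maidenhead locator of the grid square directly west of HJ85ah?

HJ75xh

Longitude subsquare a = 0; −1 → -1, wraps to 23 = x, carry into square.
Longitude square 8; −1 → 7.
The latitude characters are unchanged.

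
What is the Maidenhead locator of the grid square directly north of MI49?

Latitude square 9; +1 → 10, wraps to 0, carry into field.
Latitude field I = 8; +1 → 9 = J.
The longitude characters are unchanged.

MJ40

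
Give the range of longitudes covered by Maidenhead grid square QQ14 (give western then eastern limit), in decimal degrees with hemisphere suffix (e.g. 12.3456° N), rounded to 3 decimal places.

Field Q=16, Q=16: +16·20° lon, +16·10° lat → SW at lon 140°, lat 70°.
Square 1, 4: +1·2° lon, +4·1° lat → SW at lon 142°, lat 74°.
Cell spans 2° lon × 1° lat.
west 142.000° E, east 144.000° E.

142.000° E, 144.000° E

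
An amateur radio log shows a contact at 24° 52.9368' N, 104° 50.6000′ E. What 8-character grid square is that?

Offset from 180°W / 90°S: lon 284.84333°, lat 114.88228°.
Field: lon ⌊284.84333/20⌋ = 14 → O; lat ⌊114.88228/10⌋ = 11 → L.
Square: lon ⌊4.84333/2⌋ = 2; lat ⌊4.88228/1⌋ = 4.
Subsquare: lon ⌊0.84333/0.0833333⌋ = 10 → k; lat ⌊0.88228/0.0416667⌋ = 21 → v.
Extended square: lon ⌊0.01000/0.00833333⌋ = 1; lat ⌊0.00728/0.00416667⌋ = 1.

OL24kv11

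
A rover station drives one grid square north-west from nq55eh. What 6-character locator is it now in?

NQ55di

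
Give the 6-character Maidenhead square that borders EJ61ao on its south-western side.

EJ51xn

Longitude subsquare a = 0; −1 → -1, wraps to 23 = x, carry into square.
Longitude square 6; −1 → 5.
Latitude subsquare o = 14; −1 → 13 = n.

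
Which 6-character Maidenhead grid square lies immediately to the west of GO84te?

Longitude subsquare t = 19; −1 → 18 = s.
The latitude characters are unchanged.

GO84se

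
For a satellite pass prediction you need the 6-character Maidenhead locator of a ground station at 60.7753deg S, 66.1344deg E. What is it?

MC39bf

Shift to the Maidenhead origin (180°W, 90°S): lon 246.1344, lat 29.2247.
Field: 246.1344/20 → 12 → M, 29.2247/10 → 2 → C; chars MC.
Square: 6.1344/2 → 3, 9.2247/1 → 9; chars 39.
Subsquare: 0.1344/0.0833333 → 1 → b, 0.2247/0.0416667 → 5 → f; chars bf.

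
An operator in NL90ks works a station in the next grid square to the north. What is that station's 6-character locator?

Latitude subsquare s = 18; +1 → 19 = t.
The longitude characters are unchanged.

NL90kt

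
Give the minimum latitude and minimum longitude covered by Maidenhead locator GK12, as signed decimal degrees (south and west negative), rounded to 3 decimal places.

Field G=6, K=10: +6·20° lon, +10·10° lat → SW at lon -60°, lat 10°.
Square 1, 2: +1·2° lon, +2·1° lat → SW at lon -58°, lat 12°.
latitude 12.000, longitude -58.000.

12.000, -58.000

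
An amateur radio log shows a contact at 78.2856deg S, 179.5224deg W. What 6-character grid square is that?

AB01fr

Shift to the Maidenhead origin (180°W, 90°S): lon 0.4776, lat 11.7144.
Field: lon ⌊0.4776/20⌋ = 0 → A; lat ⌊11.7144/10⌋ = 1 → B.
Square: lon ⌊0.4776/2⌋ = 0; lat ⌊1.7144/1⌋ = 1.
Subsquare: lon ⌊0.4776/0.0833333⌋ = 5 → f; lat ⌊0.7144/0.0416667⌋ = 17 → r.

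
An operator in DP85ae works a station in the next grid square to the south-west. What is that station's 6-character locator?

Longitude subsquare a = 0; −1 → -1, wraps to 23 = x, carry into square.
Longitude square 8; −1 → 7.
Latitude subsquare e = 4; −1 → 3 = d.

DP75xd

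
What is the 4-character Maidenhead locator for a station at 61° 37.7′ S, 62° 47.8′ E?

MC18

Add 180° to longitude and 90° to latitude: 242.80, 28.37.
Field: lon ⌊242.80/20⌋ = 12 → M; lat ⌊28.37/10⌋ = 2 → C.
Square: lon ⌊2.80/2⌋ = 1; lat ⌊8.37/1⌋ = 8.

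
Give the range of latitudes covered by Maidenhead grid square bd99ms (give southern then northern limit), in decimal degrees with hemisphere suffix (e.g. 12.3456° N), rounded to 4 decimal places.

50.2500° S, 50.2083° S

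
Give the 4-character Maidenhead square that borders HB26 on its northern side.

HB27

Latitude square 6; +1 → 7.
The longitude characters are unchanged.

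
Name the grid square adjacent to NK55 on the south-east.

Longitude square 5; +1 → 6.
Latitude square 5; −1 → 4.

NK64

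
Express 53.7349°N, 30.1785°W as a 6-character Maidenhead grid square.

HO43vr

Shift to the Maidenhead origin (180°W, 90°S): lon 149.8215, lat 143.7349.
Field (20°×10°, letters A–R): lon ⌊149.8215/20⌋ = 7 → H; lat ⌊143.7349/10⌋ = 14 → O.
Square (2°×1°, digits 0–9): lon ⌊9.8215/2⌋ = 4; lat ⌊3.7349/1⌋ = 3.
Subsquare (5′×2.5′, letters a–x): lon ⌊1.8215/0.0833333⌋ = 21 → v; lat ⌊0.7349/0.0416667⌋ = 17 → r.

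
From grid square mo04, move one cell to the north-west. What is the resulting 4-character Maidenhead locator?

Longitude square 0; −1 → -1, wraps to 9, carry into field.
Longitude field M = 12; −1 → 11 = L.
Latitude square 4; +1 → 5.

LO95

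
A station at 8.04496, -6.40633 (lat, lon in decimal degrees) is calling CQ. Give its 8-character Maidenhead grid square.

Shift to the Maidenhead origin (180°W, 90°S): lon 173.59367, lat 98.04496.
Field (20°×10°, letters A–R): lon ⌊173.59367/20⌋ = 8 → I; lat ⌊98.04496/10⌋ = 9 → J.
Square (2°×1°, digits 0–9): lon ⌊13.59367/2⌋ = 6; lat ⌊8.04496/1⌋ = 8.
Subsquare (5′×2.5′, letters a–x): lon ⌊1.59367/0.0833333⌋ = 19 → t; lat ⌊0.04496/0.0416667⌋ = 1 → b.
Extended square (30″×15″, digits 0–9): lon ⌊0.01034/0.00833333⌋ = 1; lat ⌊0.00329/0.00416667⌋ = 0.

IJ68tb10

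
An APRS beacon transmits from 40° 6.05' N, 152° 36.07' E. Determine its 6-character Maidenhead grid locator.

QN60hc

Offset from 180°W / 90°S: lon 332.6012°, lat 130.1008°.
Field (20°×10°, letters A–R): 332.6012/20 → 16 → Q, 130.1008/10 → 13 → N; chars QN.
Square (2°×1°, digits 0–9): 12.6012/2 → 6, 0.1008/1 → 0; chars 60.
Subsquare (5′×2.5′, letters a–x): 0.6012/0.0833333 → 7 → h, 0.1008/0.0416667 → 2 → c; chars hc.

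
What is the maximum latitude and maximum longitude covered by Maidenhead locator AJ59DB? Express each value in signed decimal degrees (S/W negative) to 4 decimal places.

9.0833, -169.6667

Field A=0, J=9: +0·20° lon, +9·10° lat → SW at lon -180°, lat 0°.
Square 5, 9: +5·2° lon, +9·1° lat → SW at lon -170°, lat 9°.
Subsquare d=3, b=1: +3·0.0833333° lon, +1·0.0416667° lat → SW at lon -169.75°, lat 9.04167°.
Cell spans 0.0833333° lon × 0.0416667° lat. NE corner is SW corner plus one full cell.
latitude 9.0833, longitude -169.6667.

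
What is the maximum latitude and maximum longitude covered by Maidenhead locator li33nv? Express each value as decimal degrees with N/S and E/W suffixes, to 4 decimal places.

Field L=11, I=8: +11·20° lon, +8·10° lat → SW at lon 40°, lat -10°.
Square 3, 3: +3·2° lon, +3·1° lat → SW at lon 46°, lat -7°.
Subsquare n=13, v=21: +13·0.0833333° lon, +21·0.0416667° lat → SW at lon 47.0833°, lat -6.125°.
Cell spans 0.0833333° lon × 0.0416667° lat. NE corner is SW corner plus one full cell.
latitude 6.0833° S, longitude 47.1667° E.

6.0833° S, 47.1667° E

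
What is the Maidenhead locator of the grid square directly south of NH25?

Latitude square 5; −1 → 4.
The longitude characters are unchanged.

NH24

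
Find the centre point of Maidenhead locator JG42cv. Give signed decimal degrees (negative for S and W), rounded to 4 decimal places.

-27.1042, 8.2083

Field J=9, G=6: +9·20° lon, +6·10° lat → SW at lon 0°, lat -30°.
Square 4, 2: +4·2° lon, +2·1° lat → SW at lon 8°, lat -28°.
Subsquare c=2, v=21: +2·0.0833333° lon, +21·0.0416667° lat → SW at lon 8.16667°, lat -27.125°.
Cell spans 0.0833333° lon × 0.0416667° lat. Centre is SW corner plus half of each.
latitude -27.1042, longitude 8.2083.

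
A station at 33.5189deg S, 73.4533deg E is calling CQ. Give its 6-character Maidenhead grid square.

MF66rl

Shift to the Maidenhead origin (180°W, 90°S): lon 253.4533, lat 56.4811.
Field: 253.4533/20 → 12 → M, 56.4811/10 → 5 → F; chars MF.
Square: 13.4533/2 → 6, 6.4811/1 → 6; chars 66.
Subsquare: 1.4533/0.0833333 → 17 → r, 0.4811/0.0416667 → 11 → l; chars rl.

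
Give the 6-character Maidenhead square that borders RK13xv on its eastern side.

RK23av

Longitude subsquare x = 23; +1 → 24, wraps to 0 = a, carry into square.
Longitude square 1; +1 → 2.
The latitude characters are unchanged.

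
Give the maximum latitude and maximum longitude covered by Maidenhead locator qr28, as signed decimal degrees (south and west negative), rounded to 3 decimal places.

89.000, 146.000

Field Q=16, R=17: +16·20° lon, +17·10° lat → SW at lon 140°, lat 80°.
Square 2, 8: +2·2° lon, +8·1° lat → SW at lon 144°, lat 88°.
Cell spans 2° lon × 1° lat. NE corner is SW corner plus one full cell.
latitude 89.000, longitude 146.000.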